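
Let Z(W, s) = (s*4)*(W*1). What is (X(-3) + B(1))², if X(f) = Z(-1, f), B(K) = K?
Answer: 169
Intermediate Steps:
Z(W, s) = 4*W*s (Z(W, s) = (4*s)*W = 4*W*s)
X(f) = -4*f (X(f) = 4*(-1)*f = -4*f)
(X(-3) + B(1))² = (-4*(-3) + 1)² = (12 + 1)² = 13² = 169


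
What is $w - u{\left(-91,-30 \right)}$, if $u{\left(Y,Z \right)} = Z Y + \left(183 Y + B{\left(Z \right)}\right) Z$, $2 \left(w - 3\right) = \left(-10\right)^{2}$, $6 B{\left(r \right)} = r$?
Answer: $-502417$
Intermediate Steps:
$B{\left(r \right)} = \frac{r}{6}$
$w = 53$ ($w = 3 + \frac{\left(-10\right)^{2}}{2} = 3 + \frac{1}{2} \cdot 100 = 3 + 50 = 53$)
$u{\left(Y,Z \right)} = Y Z + Z \left(183 Y + \frac{Z}{6}\right)$ ($u{\left(Y,Z \right)} = Z Y + \left(183 Y + \frac{Z}{6}\right) Z = Y Z + Z \left(183 Y + \frac{Z}{6}\right)$)
$w - u{\left(-91,-30 \right)} = 53 - \frac{1}{6} \left(-30\right) \left(-30 + 1104 \left(-91\right)\right) = 53 - \frac{1}{6} \left(-30\right) \left(-30 - 100464\right) = 53 - \frac{1}{6} \left(-30\right) \left(-100494\right) = 53 - 502470 = -502417$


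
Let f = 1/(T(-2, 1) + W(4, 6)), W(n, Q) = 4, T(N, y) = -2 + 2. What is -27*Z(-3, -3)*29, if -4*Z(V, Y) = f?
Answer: 783/16 ≈ 48.938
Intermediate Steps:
T(N, y) = 0
f = ¼ (f = 1/(0 + 4) = 1/4 = ¼ ≈ 0.25000)
Z(V, Y) = -1/16 (Z(V, Y) = -¼*¼ = -1/16)
-27*Z(-3, -3)*29 = -27*(-1/16)*29 = (27/16)*29 = 783/16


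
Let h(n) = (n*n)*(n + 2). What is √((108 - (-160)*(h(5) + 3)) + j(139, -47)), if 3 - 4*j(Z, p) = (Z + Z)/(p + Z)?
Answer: √241968786/92 ≈ 169.08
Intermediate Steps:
j(Z, p) = ¾ - Z/(2*(Z + p)) (j(Z, p) = ¾ - (Z + Z)/(4*(p + Z)) = ¾ - 2*Z/(4*(Z + p)) = ¾ - Z/(2*(Z + p)))
h(n) = n²*(2 + n)
√((108 - (-160)*(h(5) + 3)) + j(139, -47)) = √((108 - (-160)*(5²*(2 + 5) + 3)) + (139 + 3*(-47))/(4*(139 - 47))) = √((108 - (-160)*(25*7 + 3)) + (¼)*(139 - 141)/92) = √((108 - (-160)*(175 + 3)) + (¼)*(1/92)*(-2)) = √((108 - (-160)*178) - 1/184) = √((108 - 40*(-712)) - 1/184) = √((108 + 28480) - 1/184) = √(28588 - 1/184) = √(5260191/184) = √241968786/92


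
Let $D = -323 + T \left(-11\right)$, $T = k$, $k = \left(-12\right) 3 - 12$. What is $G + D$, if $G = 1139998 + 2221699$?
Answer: $3361902$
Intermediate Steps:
$k = -48$ ($k = -36 - 12 = -48$)
$T = -48$
$G = 3361697$
$D = 205$ ($D = -323 - -528 = -323 + 528 = 205$)
$G + D = 3361697 + 205 = 3361902$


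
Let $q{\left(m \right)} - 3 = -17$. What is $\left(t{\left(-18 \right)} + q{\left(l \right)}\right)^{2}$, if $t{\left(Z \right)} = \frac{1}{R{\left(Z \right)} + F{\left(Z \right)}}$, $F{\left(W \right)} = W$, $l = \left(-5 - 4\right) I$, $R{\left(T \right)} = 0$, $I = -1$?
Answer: $\frac{64009}{324} \approx 197.56$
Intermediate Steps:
$l = 9$ ($l = \left(-5 - 4\right) \left(-1\right) = \left(-9\right) \left(-1\right) = 9$)
$q{\left(m \right)} = -14$ ($q{\left(m \right)} = 3 - 17 = -14$)
$t{\left(Z \right)} = \frac{1}{Z}$ ($t{\left(Z \right)} = \frac{1}{0 + Z} = \frac{1}{Z}$)
$\left(t{\left(-18 \right)} + q{\left(l \right)}\right)^{2} = \left(\frac{1}{-18} - 14\right)^{2} = \left(- \frac{1}{18} - 14\right)^{2} = \left(- \frac{253}{18}\right)^{2} = \frac{64009}{324}$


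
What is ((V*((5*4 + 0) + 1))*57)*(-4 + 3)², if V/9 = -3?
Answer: -32319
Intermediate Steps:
V = -27 (V = 9*(-3) = -27)
((V*((5*4 + 0) + 1))*57)*(-4 + 3)² = (-27*((5*4 + 0) + 1)*57)*(-4 + 3)² = (-27*((20 + 0) + 1)*57)*(-1)² = (-27*(20 + 1)*57)*1 = (-27*21*57)*1 = -567*57*1 = -32319*1 = -32319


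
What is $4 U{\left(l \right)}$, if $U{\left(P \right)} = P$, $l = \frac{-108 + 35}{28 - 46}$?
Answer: $\frac{146}{9} \approx 16.222$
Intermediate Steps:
$l = \frac{73}{18}$ ($l = - \frac{73}{-18} = \left(-73\right) \left(- \frac{1}{18}\right) = \frac{73}{18} \approx 4.0556$)
$4 U{\left(l \right)} = 4 \cdot \frac{73}{18} = \frac{146}{9}$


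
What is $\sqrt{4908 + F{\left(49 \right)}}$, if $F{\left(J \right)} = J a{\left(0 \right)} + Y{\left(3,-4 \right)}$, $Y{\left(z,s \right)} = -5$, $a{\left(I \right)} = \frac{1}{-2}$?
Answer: $\frac{\sqrt{19514}}{2} \approx 69.846$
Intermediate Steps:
$a{\left(I \right)} = - \frac{1}{2}$
$F{\left(J \right)} = -5 - \frac{J}{2}$ ($F{\left(J \right)} = J \left(- \frac{1}{2}\right) - 5 = - \frac{J}{2} - 5 = -5 - \frac{J}{2}$)
$\sqrt{4908 + F{\left(49 \right)}} = \sqrt{4908 - \frac{59}{2}} = \sqrt{\frac{9757}{2}} = \frac{\sqrt{19514}}{2}$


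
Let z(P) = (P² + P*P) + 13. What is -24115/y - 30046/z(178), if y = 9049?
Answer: -1800319069/573534669 ≈ -3.1390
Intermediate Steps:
z(P) = 13 + 2*P² (z(P) = (P² + P²) + 13 = 2*P² + 13 = 13 + 2*P²)
-24115/y - 30046/z(178) = -24115/9049 - 30046/(13 + 2*178²) = -24115*1/9049 - 30046/(13 + 2*31684) = -24115/9049 - 30046/(13 + 63368) = -24115/9049 - 30046/63381 = -1800319069/573534669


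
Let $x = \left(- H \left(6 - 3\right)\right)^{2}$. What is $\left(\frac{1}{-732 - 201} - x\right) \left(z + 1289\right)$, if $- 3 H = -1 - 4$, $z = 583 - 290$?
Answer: $- \frac{36901732}{933} \approx -39552.0$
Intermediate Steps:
$z = 293$ ($z = 583 - 290 = 293$)
$H = \frac{5}{3}$ ($H = - \frac{-1 - 4}{3} = \left(- \frac{1}{3}\right) \left(-5\right) = \frac{5}{3} \approx 1.6667$)
$x = 25$ ($x = \left(\left(-1\right) \frac{5}{3} \left(6 - 3\right)\right)^{2} = \left(\left(- \frac{5}{3}\right) 3\right)^{2} = \left(-5\right)^{2} = 25$)
$\left(\frac{1}{-732 - 201} - x\right) \left(z + 1289\right) = \left(\frac{1}{-732 - 201} - 25\right) \left(293 + 1289\right) = \left(\frac{1}{-933} - 25\right) 1582 = \left(- \frac{1}{933} - 25\right) 1582 = \left(- \frac{23326}{933}\right) 1582 = - \frac{36901732}{933}$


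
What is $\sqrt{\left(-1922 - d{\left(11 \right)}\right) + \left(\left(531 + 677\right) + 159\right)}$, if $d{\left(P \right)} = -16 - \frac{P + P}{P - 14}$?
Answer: $\frac{i \sqrt{4917}}{3} \approx 23.374 i$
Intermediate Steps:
$d{\left(P \right)} = -16 - \frac{2 P}{-14 + P}$
$\sqrt{\left(-1922 - d{\left(11 \right)}\right) + \left(\left(531 + 677\right) + 159\right)} = \sqrt{\left(-1922 - \frac{2 \left(112 - 99\right)}{-14 + 11}\right) + \left(\left(531 + 677\right) + 159\right)} = \sqrt{\left(-1922 - \frac{2 \left(112 - 99\right)}{-3}\right) + \left(1208 + 159\right)} = \sqrt{\left(-1922 - 2 \left(- \frac{1}{3}\right) 13\right) + 1367} = \sqrt{\left(-1922 - - \frac{26}{3}\right) + 1367} = \sqrt{\left(-1922 + \frac{26}{3}\right) + 1367} = \sqrt{- \frac{5740}{3} + 1367} = \sqrt{- \frac{1639}{3}} = \frac{i \sqrt{4917}}{3}$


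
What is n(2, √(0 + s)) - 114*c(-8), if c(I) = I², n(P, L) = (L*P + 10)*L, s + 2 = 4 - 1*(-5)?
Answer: -7282 + 10*√7 ≈ -7255.5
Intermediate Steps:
s = 7 (s = -2 + (4 - 1*(-5)) = -2 + (4 + 5) = -2 + 9 = 7)
n(P, L) = L*(10 + L*P) (n(P, L) = (10 + L*P)*L = L*(10 + L*P))
n(2, √(0 + s)) - 114*c(-8) = √(0 + 7)*(10 + √(0 + 7)*2) - 114*(-8)² = √7*(10 + √7*2) - 114*64 = √7*(10 + 2*√7) - 7296 = -7296 + √7*(10 + 2*√7)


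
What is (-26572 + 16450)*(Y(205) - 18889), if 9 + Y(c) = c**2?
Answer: -234091494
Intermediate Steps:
Y(c) = -9 + c**2
(-26572 + 16450)*(Y(205) - 18889) = (-26572 + 16450)*((-9 + 205**2) - 18889) = -10122*((-9 + 42025) - 18889) = -10122*(42016 - 18889) = -10122*23127 = -234091494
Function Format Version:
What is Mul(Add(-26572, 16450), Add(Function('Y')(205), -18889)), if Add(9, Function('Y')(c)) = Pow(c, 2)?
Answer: -234091494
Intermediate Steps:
Function('Y')(c) = Add(-9, Pow(c, 2))
Mul(Add(-26572, 16450), Add(Function('Y')(205), -18889)) = Mul(Add(-26572, 16450), Add(Add(-9, Pow(205, 2)), -18889)) = Mul(-10122, Add(Add(-9, 42025), -18889)) = Mul(-10122, Add(42016, -18889)) = Mul(-10122, 23127) = -234091494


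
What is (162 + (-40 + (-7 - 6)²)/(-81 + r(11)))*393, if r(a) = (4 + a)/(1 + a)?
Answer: 20106666/319 ≈ 63030.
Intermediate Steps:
r(a) = (4 + a)/(1 + a)
(162 + (-40 + (-7 - 6)²)/(-81 + r(11)))*393 = (162 + (-40 + (-7 - 6)²)/(-81 + (4 + 11)/(1 + 11)))*393 = (162 + (-40 + (-13)²)/(-81 + 15/12))*393 = (162 + (-40 + 169)/(-81 + (1/12)*15))*393 = (162 + 129/(-81 + 5/4))*393 = (162 + 129/(-319/4))*393 = (162 + 129*(-4/319))*393 = (162 - 516/319)*393 = (51162/319)*393 = 20106666/319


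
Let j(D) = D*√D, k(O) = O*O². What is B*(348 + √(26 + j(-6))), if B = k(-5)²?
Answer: 5437500 + 15625*√(26 - 6*I*√6) ≈ 5.5201e+6 - 21725.0*I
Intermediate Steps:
k(O) = O³
j(D) = D^(3/2)
B = 15625 (B = ((-5)³)² = (-125)² = 15625)
B*(348 + √(26 + j(-6))) = 15625*(348 + √(26 + (-6)^(3/2))) = 15625*(348 + √(26 - 6*I*√6)) = 5437500 + 15625*√(26 - 6*I*√6)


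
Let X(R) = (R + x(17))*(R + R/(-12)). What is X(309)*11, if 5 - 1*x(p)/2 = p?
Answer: 3551955/4 ≈ 8.8799e+5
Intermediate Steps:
x(p) = 10 - 2*p
X(R) = 11*R*(-24 + R)/12 (X(R) = (R + (10 - 2*17))*(R + R/(-12)) = (R + (10 - 34))*(R + R*(-1/12)) = (R - 24)*(R - R/12) = (-24 + R)*(11*R/12) = 11*R*(-24 + R)/12)
X(309)*11 = ((11/12)*309*(-24 + 309))*11 = ((11/12)*309*285)*11 = (322905/4)*11 = 3551955/4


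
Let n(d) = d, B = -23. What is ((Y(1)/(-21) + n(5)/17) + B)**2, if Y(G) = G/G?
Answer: 65983129/127449 ≈ 517.72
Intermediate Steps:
Y(G) = 1
((Y(1)/(-21) + n(5)/17) + B)**2 = ((1/(-21) + 5/17) - 23)**2 = ((1*(-1/21) + 5*(1/17)) - 23)**2 = ((-1/21 + 5/17) - 23)**2 = (88/357 - 23)**2 = (-8123/357)**2 = 65983129/127449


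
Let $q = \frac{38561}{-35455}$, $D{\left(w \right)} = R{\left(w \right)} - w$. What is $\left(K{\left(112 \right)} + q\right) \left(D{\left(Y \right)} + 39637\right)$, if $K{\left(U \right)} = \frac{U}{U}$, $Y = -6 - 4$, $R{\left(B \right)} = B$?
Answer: $- \frac{123112522}{35455} \approx -3472.4$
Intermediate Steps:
$Y = -10$ ($Y = -6 - 4 = -10$)
$D{\left(w \right)} = 0$ ($D{\left(w \right)} = w - w = 0$)
$q = - \frac{38561}{35455}$ ($q = 38561 \left(- \frac{1}{35455}\right) = - \frac{38561}{35455} \approx -1.0876$)
$K{\left(U \right)} = 1$
$\left(K{\left(112 \right)} + q\right) \left(D{\left(Y \right)} + 39637\right) = \left(1 - \frac{38561}{35455}\right) \left(0 + 39637\right) = \left(- \frac{3106}{35455}\right) 39637 = - \frac{123112522}{35455}$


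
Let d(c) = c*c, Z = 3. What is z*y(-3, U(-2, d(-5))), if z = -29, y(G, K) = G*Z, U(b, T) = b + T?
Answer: 261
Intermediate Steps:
d(c) = c²
U(b, T) = T + b
y(G, K) = 3*G (y(G, K) = G*3 = 3*G)
z*y(-3, U(-2, d(-5))) = -87*(-3) = -29*(-9) = 261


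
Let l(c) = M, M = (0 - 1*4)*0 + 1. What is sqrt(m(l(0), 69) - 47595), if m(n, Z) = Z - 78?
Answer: 2*I*sqrt(11901) ≈ 218.18*I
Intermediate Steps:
M = 1 (M = (0 - 4)*0 + 1 = -4*0 + 1 = 0 + 1 = 1)
l(c) = 1
m(n, Z) = -78 + Z
sqrt(m(l(0), 69) - 47595) = sqrt((-78 + 69) - 47595) = sqrt(-9 - 47595) = sqrt(-47604) = 2*I*sqrt(11901)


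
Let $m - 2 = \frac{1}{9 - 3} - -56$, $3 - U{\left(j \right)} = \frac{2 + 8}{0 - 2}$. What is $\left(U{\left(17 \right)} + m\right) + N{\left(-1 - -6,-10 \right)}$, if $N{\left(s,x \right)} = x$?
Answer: $\frac{337}{6} \approx 56.167$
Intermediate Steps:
$U{\left(j \right)} = 8$ ($U{\left(j \right)} = 3 - \frac{2 + 8}{0 - 2} = 3 - \frac{10}{-2} = 3 - 10 \left(- \frac{1}{2}\right) = 3 - -5 = 3 + 5 = 8$)
$m = \frac{349}{6}$ ($m = 2 + \left(\frac{1}{9 - 3} - -56\right) = 2 + \left(\frac{1}{6} + 56\right) = 2 + \frac{337}{6} = \frac{349}{6} \approx 58.167$)
$\left(U{\left(17 \right)} + m\right) + N{\left(-1 - -6,-10 \right)} = \left(8 + \frac{349}{6}\right) - 10 = \frac{397}{6} - 10 = \frac{337}{6}$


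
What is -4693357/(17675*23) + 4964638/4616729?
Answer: -854335126361/81600685075 ≈ -10.470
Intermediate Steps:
-4693357/(17675*23) + 4964638/4616729 = -4693357/406525 + 4964638*(1/4616729) = -4693357*1/406525 + 4964638/4616729 = -204059/17675 + 4964638/4616729 = -854335126361/81600685075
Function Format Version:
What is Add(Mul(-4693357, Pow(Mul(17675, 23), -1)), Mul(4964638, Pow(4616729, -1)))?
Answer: Rational(-854335126361, 81600685075) ≈ -10.470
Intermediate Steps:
Add(Mul(-4693357, Pow(Mul(17675, 23), -1)), Mul(4964638, Pow(4616729, -1))) = Add(Mul(-4693357, Pow(406525, -1)), Mul(4964638, Rational(1, 4616729))) = Add(Mul(-4693357, Rational(1, 406525)), Rational(4964638, 4616729)) = Add(Rational(-204059, 17675), Rational(4964638, 4616729)) = Rational(-854335126361, 81600685075)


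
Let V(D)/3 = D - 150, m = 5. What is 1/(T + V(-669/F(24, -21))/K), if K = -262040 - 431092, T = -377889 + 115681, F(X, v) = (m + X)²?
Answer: -17664364/4631737544183 ≈ -3.8138e-6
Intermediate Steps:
F(X, v) = (5 + X)²
T = -262208
K = -693132
V(D) = -450 + 3*D (V(D) = 3*(D - 150) = 3*(-150 + D) = -450 + 3*D)
1/(T + V(-669/F(24, -21))/K) = 1/(-262208 + (-450 + 3*(-669/(5 + 24)²))/(-693132)) = 1/(-262208 + (-450 + 3*(-669/(29²)))*(-1/693132)) = 1/(-262208 + (-450 + 3*(-669/841))*(-1/693132)) = 1/(-262208 + (-450 - 2007/841)*(-1/693132)) = 1/(-262208 - 380457/841*(-1/693132)) = 1/(-262208 + 11529/17664364) = 1/(-4631737544183/17664364) = -17664364/4631737544183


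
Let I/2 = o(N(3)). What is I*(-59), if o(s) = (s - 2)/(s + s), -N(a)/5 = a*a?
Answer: -2773/45 ≈ -61.622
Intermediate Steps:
N(a) = -5*a² (N(a) = -5*a*a = -5*a²)
o(s) = (-2 + s)/(2*s) (o(s) = (-2 + s)/((2*s)) = (-2 + s)*(1/(2*s)) = (-2 + s)/(2*s))
I = 47/45 (I = 2*((-2 - 5*3²)/(2*((-5*3²)))) = 2*((-2 - 5*9)/(2*((-5*9)))) = 2*((½)*(-2 - 45)/(-45)) = 2*((½)*(-1/45)*(-47)) = 2*(47/90) = 47/45 ≈ 1.0444)
I*(-59) = (47/45)*(-59) = -2773/45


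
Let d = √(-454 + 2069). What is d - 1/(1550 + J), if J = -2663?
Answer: 1/1113 + √1615 ≈ 40.188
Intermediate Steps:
d = √1615 ≈ 40.187
d - 1/(1550 + J) = √1615 - 1/(1550 - 2663) = √1615 - 1/(-1113) = √1615 - 1*(-1/1113) = √1615 + 1/1113 = 1/1113 + √1615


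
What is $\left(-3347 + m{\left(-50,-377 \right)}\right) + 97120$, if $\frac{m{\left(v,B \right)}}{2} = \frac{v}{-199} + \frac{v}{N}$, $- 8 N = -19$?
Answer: $\frac{354398413}{3781} \approx 93731.0$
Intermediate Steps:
$N = \frac{19}{8}$ ($N = \left(- \frac{1}{8}\right) \left(-19\right) = \frac{19}{8} \approx 2.375$)
$m{\left(v,B \right)} = \frac{3146 v}{3781}$ ($m{\left(v,B \right)} = 2 \left(\frac{v}{-199} + \frac{v}{\frac{19}{8}}\right) = 2 \left(v \left(- \frac{1}{199}\right) + v \frac{8}{19}\right) = 2 \left(- \frac{v}{199} + \frac{8 v}{19}\right) = 2 \frac{1573 v}{3781} = \frac{3146 v}{3781}$)
$\left(-3347 + m{\left(-50,-377 \right)}\right) + 97120 = \left(-3347 + \frac{3146}{3781} \left(-50\right)\right) + 97120 = \left(-3347 - \frac{157300}{3781}\right) + 97120 = - \frac{12812307}{3781} + 97120 = \frac{354398413}{3781}$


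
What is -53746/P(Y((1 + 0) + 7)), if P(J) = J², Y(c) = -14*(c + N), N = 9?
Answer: -3839/4046 ≈ -0.94884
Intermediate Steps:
Y(c) = -126 - 14*c (Y(c) = -14*(c + 9) = -14*(9 + c) = -126 - 14*c)
-53746/P(Y((1 + 0) + 7)) = -53746/(-126 - 14*((1 + 0) + 7))² = -53746/(-126 - 14*(1 + 7))² = -53746/(-126 - 14*8)² = -53746/(-126 - 112)² = -53746/((-238)²) = -53746/56644 = -53746*1/56644 = -3839/4046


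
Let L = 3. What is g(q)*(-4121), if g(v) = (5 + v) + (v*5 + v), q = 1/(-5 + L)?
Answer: -12363/2 ≈ -6181.5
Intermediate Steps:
q = -½ (q = 1/(-5 + 3) = 1/(-2) = -½ ≈ -0.50000)
g(v) = 5 + 7*v (g(v) = (5 + v) + (5*v + v) = (5 + v) + 6*v = 5 + 7*v)
g(q)*(-4121) = (5 + 7*(-½))*(-4121) = (5 - 7/2)*(-4121) = (3/2)*(-4121) = -12363/2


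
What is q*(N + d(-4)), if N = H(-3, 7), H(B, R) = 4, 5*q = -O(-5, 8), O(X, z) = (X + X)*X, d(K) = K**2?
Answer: -200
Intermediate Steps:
O(X, z) = 2*X**2 (O(X, z) = (2*X)*X = 2*X**2)
q = -10 (q = (-2*(-5)**2)/5 = (-2*25)/5 = (-1*50)/5 = (1/5)*(-50) = -10)
N = 4
q*(N + d(-4)) = -10*(4 + (-4)**2) = -10*(4 + 16) = -10*20 = -200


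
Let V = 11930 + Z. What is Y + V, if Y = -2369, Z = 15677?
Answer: 25238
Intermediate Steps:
V = 27607 (V = 11930 + 15677 = 27607)
Y + V = -2369 + 27607 = 25238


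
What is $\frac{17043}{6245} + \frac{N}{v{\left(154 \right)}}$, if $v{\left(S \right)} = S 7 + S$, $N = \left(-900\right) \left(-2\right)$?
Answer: $\frac{4029747}{961730} \approx 4.1901$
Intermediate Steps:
$N = 1800$
$v{\left(S \right)} = 8 S$ ($v{\left(S \right)} = 7 S + S = 8 S$)
$\frac{17043}{6245} + \frac{N}{v{\left(154 \right)}} = \frac{17043}{6245} + \frac{1800}{8 \cdot 154} = 17043 \cdot \frac{1}{6245} + \frac{1800}{1232} = \frac{17043}{6245} + 1800 \cdot \frac{1}{1232} = \frac{17043}{6245} + \frac{225}{154} = \frac{4029747}{961730}$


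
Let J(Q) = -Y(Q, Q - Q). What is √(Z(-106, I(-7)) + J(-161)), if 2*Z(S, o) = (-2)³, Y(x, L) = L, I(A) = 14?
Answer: 2*I ≈ 2.0*I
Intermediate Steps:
Z(S, o) = -4 (Z(S, o) = (½)*(-2)³ = (½)*(-8) = -4)
J(Q) = 0 (J(Q) = -(Q - Q) = -1*0 = 0)
√(Z(-106, I(-7)) + J(-161)) = √(-4 + 0) = √(-4) = 2*I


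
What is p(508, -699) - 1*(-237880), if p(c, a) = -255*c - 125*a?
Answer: 195715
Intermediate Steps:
p(508, -699) - 1*(-237880) = (-255*508 - 125*(-699)) - 1*(-237880) = (-129540 + 87375) + 237880 = -42165 + 237880 = 195715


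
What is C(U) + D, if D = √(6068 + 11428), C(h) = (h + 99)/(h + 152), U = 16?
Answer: 115/168 + 54*√6 ≈ 132.96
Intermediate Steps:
C(h) = (99 + h)/(152 + h)
D = 54*√6 (D = √17496 = 54*√6 ≈ 132.27)
C(U) + D = (99 + 16)/(152 + 16) + 54*√6 = 115/168 + 54*√6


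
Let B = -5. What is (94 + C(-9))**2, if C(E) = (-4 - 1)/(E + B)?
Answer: 1745041/196 ≈ 8903.3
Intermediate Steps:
C(E) = -5/(-5 + E) (C(E) = (-4 - 1)/(E - 5) = -5/(-5 + E))
(94 + C(-9))**2 = (94 - 5/(-5 - 9))**2 = (94 - 5/(-14))**2 = (94 - 5*(-1/14))**2 = (94 + 5/14)**2 = (1321/14)**2 = 1745041/196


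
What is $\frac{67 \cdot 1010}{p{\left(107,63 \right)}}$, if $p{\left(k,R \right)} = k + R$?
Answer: $\frac{6767}{17} \approx 398.06$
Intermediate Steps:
$p{\left(k,R \right)} = R + k$
$\frac{67 \cdot 1010}{p{\left(107,63 \right)}} = \frac{67 \cdot 1010}{63 + 107} = \frac{67670}{170} = 67670 \cdot \frac{1}{170} = \frac{6767}{17}$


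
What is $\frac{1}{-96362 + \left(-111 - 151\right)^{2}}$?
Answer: $- \frac{1}{27718} \approx -3.6078 \cdot 10^{-5}$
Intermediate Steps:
$\frac{1}{-96362 + \left(-111 - 151\right)^{2}} = \frac{1}{-96362 + \left(-262\right)^{2}} = \frac{1}{-96362 + 68644} = \frac{1}{-27718} = - \frac{1}{27718}$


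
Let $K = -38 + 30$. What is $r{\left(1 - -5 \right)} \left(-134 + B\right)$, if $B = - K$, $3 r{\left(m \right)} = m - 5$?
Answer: $-42$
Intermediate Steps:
$K = -8$
$r{\left(m \right)} = - \frac{5}{3} + \frac{m}{3}$ ($r{\left(m \right)} = \frac{m - 5}{3} = \frac{-5 + m}{3} = - \frac{5}{3} + \frac{m}{3}$)
$B = 8$ ($B = \left(-1\right) \left(-8\right) = 8$)
$r{\left(1 - -5 \right)} \left(-134 + B\right) = \left(- \frac{5}{3} + \frac{1 - -5}{3}\right) \left(-134 + 8\right) = \left(- \frac{5}{3} + \frac{1 + 5}{3}\right) \left(-126\right) = \left(- \frac{5}{3} + \frac{1}{3} \cdot 6\right) \left(-126\right) = \left(- \frac{5}{3} + 2\right) \left(-126\right) = \frac{1}{3} \left(-126\right) = -42$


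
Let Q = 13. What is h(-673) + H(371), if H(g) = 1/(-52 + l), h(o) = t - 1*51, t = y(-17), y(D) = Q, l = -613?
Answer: -25271/665 ≈ -38.002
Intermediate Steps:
y(D) = 13
t = 13
h(o) = -38 (h(o) = 13 - 1*51 = 13 - 51 = -38)
H(g) = -1/665 (H(g) = 1/(-52 - 613) = 1/(-665) = -1/665)
h(-673) + H(371) = -38 - 1/665 = -25271/665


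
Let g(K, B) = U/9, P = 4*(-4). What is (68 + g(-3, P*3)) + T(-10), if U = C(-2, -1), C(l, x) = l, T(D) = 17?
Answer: 763/9 ≈ 84.778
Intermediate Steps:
P = -16
U = -2
g(K, B) = -2/9
(68 + g(-3, P*3)) + T(-10) = (68 - 2/9) + 17 = 610/9 + 17 = 763/9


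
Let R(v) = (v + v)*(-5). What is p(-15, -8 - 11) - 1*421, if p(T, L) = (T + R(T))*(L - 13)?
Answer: -4741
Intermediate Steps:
R(v) = -10*v (R(v) = (2*v)*(-5) = -10*v)
p(T, L) = -9*T*(-13 + L) (p(T, L) = (T - 10*T)*(L - 13) = (-9*T)*(-13 + L) = -9*T*(-13 + L))
p(-15, -8 - 11) - 1*421 = 9*(-15)*(13 - (-8 - 11)) - 1*421 = 9*(-15)*(13 - 1*(-19)) - 421 = 9*(-15)*(13 + 19) - 421 = 9*(-15)*32 - 421 = -4320 - 421 = -4741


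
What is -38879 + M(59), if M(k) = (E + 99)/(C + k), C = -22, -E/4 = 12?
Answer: -1438472/37 ≈ -38878.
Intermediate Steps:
E = -48 (E = -4*12 = -48)
M(k) = 51/(-22 + k) (M(k) = (-48 + 99)/(-22 + k) = 51/(-22 + k))
-38879 + M(59) = -38879 + 51/(-22 + 59) = -38879 + 51/37 = -1438472/37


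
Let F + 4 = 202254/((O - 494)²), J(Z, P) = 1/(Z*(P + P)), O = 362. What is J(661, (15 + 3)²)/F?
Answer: 121/394293771 ≈ 3.0688e-7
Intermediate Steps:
J(Z, P) = 1/(2*P*Z) (J(Z, P) = 1/(Z*(2*P)) = 1/(2*P*Z))
F = 22093/2904 (F = -4 + 202254/((362 - 494)²) = -4 + 202254/((-132)²) = -4 + 202254/17424 = -4 + 202254*(1/17424) = -4 + 33709/2904 = 22093/2904 ≈ 7.6078)
J(661, (15 + 3)²)/F = ((½)/((15 + 3)²*661))/(22093/2904) = ((½)*(1/661)/18²)*(2904/22093) = ((½)*(1/661)/324)*(2904/22093) = ((½)*(1/324)*(1/661))*(2904/22093) = (1/428328)*(2904/22093) = 121/394293771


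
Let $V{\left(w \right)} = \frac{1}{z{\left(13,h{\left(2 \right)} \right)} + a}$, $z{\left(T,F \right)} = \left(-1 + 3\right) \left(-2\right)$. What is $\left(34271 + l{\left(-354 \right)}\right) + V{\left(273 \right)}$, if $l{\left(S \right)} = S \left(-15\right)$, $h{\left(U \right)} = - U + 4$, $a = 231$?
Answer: $\frac{8984888}{227} \approx 39581.0$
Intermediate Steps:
$h{\left(U \right)} = 4 - U$
$z{\left(T,F \right)} = -4$ ($z{\left(T,F \right)} = 2 \left(-2\right) = -4$)
$V{\left(w \right)} = \frac{1}{227}$ ($V{\left(w \right)} = \frac{1}{-4 + 231} = \frac{1}{227}$)
$l{\left(S \right)} = - 15 S$
$\left(34271 + l{\left(-354 \right)}\right) + V{\left(273 \right)} = \left(34271 - -5310\right) + \frac{1}{227} = \left(34271 + 5310\right) + \frac{1}{227} = 39581 + \frac{1}{227} = \frac{8984888}{227}$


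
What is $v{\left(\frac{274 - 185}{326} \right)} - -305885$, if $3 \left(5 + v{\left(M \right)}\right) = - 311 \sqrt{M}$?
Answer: $305880 - \frac{311 \sqrt{29014}}{978} \approx 3.0583 \cdot 10^{5}$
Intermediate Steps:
$v{\left(M \right)} = -5 - \frac{311 \sqrt{M}}{3}$ ($v{\left(M \right)} = -5 + \frac{\left(-311\right) \sqrt{M}}{3} = -5 - \frac{311 \sqrt{M}}{3}$)
$v{\left(\frac{274 - 185}{326} \right)} - -305885 = \left(-5 - \frac{311 \sqrt{\frac{274 - 185}{326}}}{3}\right) - -305885 = \left(-5 - \frac{311 \sqrt{\left(274 - 185\right) \frac{1}{326}}}{3}\right) + 305885 = \left(-5 - \frac{311 \sqrt{89 \cdot \frac{1}{326}}}{3}\right) + 305885 = \left(-5 - \frac{311 \sqrt{\frac{89}{326}}}{3}\right) + 305885 = \left(-5 - \frac{311 \frac{\sqrt{29014}}{326}}{3}\right) + 305885 = \left(-5 - \frac{311 \sqrt{29014}}{978}\right) + 305885 = 305880 - \frac{311 \sqrt{29014}}{978}$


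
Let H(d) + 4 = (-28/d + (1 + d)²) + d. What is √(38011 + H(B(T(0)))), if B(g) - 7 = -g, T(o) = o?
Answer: √38074 ≈ 195.13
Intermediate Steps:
B(g) = 7 - g
H(d) = -4 + d + (1 + d)² - 28/d (H(d) = -4 + ((-28/d + (1 + d)²) + d) = -4 + (((1 + d)² - 28/d) + d) = -4 + (d + (1 + d)² - 28/d) = -4 + d + (1 + d)² - 28/d)
√(38011 + H(B(T(0)))) = √(38011 + (-4 + (7 - 1*0) + (1 + (7 - 1*0))² - 28/(7 - 1*0))) = √(38011 + (-4 + (7 + 0) + (1 + (7 + 0))² - 28/(7 + 0))) = √(38011 + (-4 + 7 + (1 + 7)² - 28/7)) = √(38011 + (-4 + 7 + 8² - 28*⅐)) = √(38011 + (-4 + 7 + 64 - 4)) = √(38011 + 63) = √38074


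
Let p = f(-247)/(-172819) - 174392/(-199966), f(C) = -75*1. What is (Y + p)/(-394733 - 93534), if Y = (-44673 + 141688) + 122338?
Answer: -3790207245100430/8436746976450559 ≈ -0.44925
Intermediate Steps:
f(C) = -75
Y = 219353 (Y = 97015 + 122338 = 219353)
p = 15076624249/17278962077 (p = -75/(-172819) - 174392/(-199966) = -75*(-1/172819) - 174392*(-1/199966) = 75/172819 + 87196/99983 = 15076624249/17278962077 ≈ 0.87254)
(Y + p)/(-394733 - 93534) = (219353 + 15076624249/17278962077)/(-394733 - 93534) = (3790207245100430/17278962077)/(-488267) = (3790207245100430/17278962077)*(-1/488267) = -3790207245100430/8436746976450559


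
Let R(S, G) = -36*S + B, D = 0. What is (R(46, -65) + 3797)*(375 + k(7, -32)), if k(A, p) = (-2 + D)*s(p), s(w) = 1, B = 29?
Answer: 809410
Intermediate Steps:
R(S, G) = 29 - 36*S (R(S, G) = -36*S + 29 = 29 - 36*S)
k(A, p) = -2 (k(A, p) = (-2 + 0)*1 = -2*1 = -2)
(R(46, -65) + 3797)*(375 + k(7, -32)) = ((29 - 36*46) + 3797)*(375 - 2) = ((29 - 1656) + 3797)*373 = (-1627 + 3797)*373 = 2170*373 = 809410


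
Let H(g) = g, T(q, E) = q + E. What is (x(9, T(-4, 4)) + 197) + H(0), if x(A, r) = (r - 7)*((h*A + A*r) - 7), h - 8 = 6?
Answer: -636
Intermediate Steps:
T(q, E) = E + q
h = 14 (h = 8 + 6 = 14)
x(A, r) = (-7 + r)*(-7 + 14*A + A*r) (x(A, r) = (r - 7)*((14*A + A*r) - 7) = (-7 + r)*(-7 + 14*A + A*r))
(x(9, T(-4, 4)) + 197) + H(0) = ((49 - 98*9 - 7*(4 - 4) + 9*(4 - 4)**2 + 7*9*(4 - 4)) + 197) + 0 = ((49 - 882 - 7*0 + 9*0**2 + 7*9*0) + 197) + 0 = ((49 - 882 + 0 + 9*0 + 0) + 197) + 0 = ((49 - 882 + 0 + 0 + 0) + 197) + 0 = (-833 + 197) + 0 = -636 + 0 = -636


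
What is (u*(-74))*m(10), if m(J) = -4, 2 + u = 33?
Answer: 9176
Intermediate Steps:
u = 31 (u = -2 + 33 = 31)
(u*(-74))*m(10) = (31*(-74))*(-4) = -2294*(-4) = 9176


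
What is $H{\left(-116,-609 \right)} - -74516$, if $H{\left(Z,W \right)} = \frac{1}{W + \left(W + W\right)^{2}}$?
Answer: $\frac{110500894141}{1482915} \approx 74516.0$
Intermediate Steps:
$H{\left(Z,W \right)} = \frac{1}{W + 4 W^{2}}$ ($H{\left(Z,W \right)} = \frac{1}{W + \left(2 W\right)^{2}} = \frac{1}{W + 4 W^{2}}$)
$H{\left(-116,-609 \right)} - -74516 = \frac{1}{\left(-609\right) \left(1 + 4 \left(-609\right)\right)} - -74516 = - \frac{1}{609 \left(1 - 2436\right)} + 74516 = - \frac{1}{609 \left(-2435\right)} + 74516 = \left(- \frac{1}{609}\right) \left(- \frac{1}{2435}\right) + 74516 = \frac{1}{1482915} + 74516 = \frac{110500894141}{1482915}$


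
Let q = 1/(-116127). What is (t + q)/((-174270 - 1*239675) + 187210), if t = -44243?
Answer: 5137806862/26330055345 ≈ 0.19513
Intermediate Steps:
q = -1/116127 ≈ -8.6113e-6
(t + q)/((-174270 - 1*239675) + 187210) = (-44243 - 1/116127)/((-174270 - 1*239675) + 187210) = -5137806862/(116127*((-174270 - 239675) + 187210)) = -5137806862/(116127*(-413945 + 187210)) = -5137806862/116127/(-226735) = -5137806862/116127*(-1/226735) = 5137806862/26330055345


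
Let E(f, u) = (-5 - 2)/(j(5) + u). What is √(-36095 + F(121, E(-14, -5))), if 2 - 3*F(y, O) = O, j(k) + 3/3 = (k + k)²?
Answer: 3*I*√35436590/94 ≈ 189.99*I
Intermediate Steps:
j(k) = -1 + 4*k² (j(k) = -1 + (k + k)² = -1 + (2*k)² = -1 + 4*k²)
E(f, u) = -7/(99 + u) (E(f, u) = (-5 - 2)/((-1 + 4*5²) + u) = -7/((-1 + 4*25) + u) = -7/((-1 + 100) + u) = -7/(99 + u))
F(y, O) = ⅔ - O/3
√(-36095 + F(121, E(-14, -5))) = √(-36095 + (⅔ - (-7)/(3*(99 - 5)))) = √(-36095 + (⅔ - (-7)/(3*94))) = √(-36095 + (⅔ - ⅓*(-7/94))) = √(-36095 + (⅔ + 7/282)) = √(-36095 + 65/94) = √(-3392865/94) = 3*I*√35436590/94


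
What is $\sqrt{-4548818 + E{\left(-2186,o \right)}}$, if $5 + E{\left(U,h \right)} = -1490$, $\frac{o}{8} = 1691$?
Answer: $i \sqrt{4550313} \approx 2133.1 i$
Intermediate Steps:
$o = 13528$ ($o = 8 \cdot 1691 = 13528$)
$E{\left(U,h \right)} = -1495$ ($E{\left(U,h \right)} = -5 - 1490 = -1495$)
$\sqrt{-4548818 + E{\left(-2186,o \right)}} = \sqrt{-4548818 - 1495} = \sqrt{-4550313} = i \sqrt{4550313}$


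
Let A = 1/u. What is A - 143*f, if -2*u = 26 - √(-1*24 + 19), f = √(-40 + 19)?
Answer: -52/681 - 143*I*√21 - 2*I*√5/681 ≈ -0.076358 - 655.31*I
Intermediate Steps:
f = I*√21 (f = √(-21) = I*√21 ≈ 4.5826*I)
u = -13 + I*√5/2 (u = -(26 - √(-1*24 + 19))/2 = -(26 - √(-24 + 19))/2 = -(26 - √(-5))/2 = -(26 - I*√5)/2 = -13 + I*√5/2 ≈ -13.0 + 1.118*I)
A = 1/(-13 + I*√5/2) ≈ -0.076358 - 0.006567*I
A - 143*f = (-52/681 - 2*I*√5/681) - 143*I*√21 = -52/681 - 143*I*√21 - 2*I*√5/681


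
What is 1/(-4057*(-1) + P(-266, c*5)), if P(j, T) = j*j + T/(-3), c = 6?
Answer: 1/74803 ≈ 1.3368e-5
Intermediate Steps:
P(j, T) = j² - T/3 (P(j, T) = j² + T*(-⅓) = j² - T/3)
1/(-4057*(-1) + P(-266, c*5)) = 1/(-4057*(-1) + ((-266)² - 2*5)) = 1/(4057 + (70756 - ⅓*30)) = 1/(4057 + (70756 - 10)) = 1/(4057 + 70746) = 1/74803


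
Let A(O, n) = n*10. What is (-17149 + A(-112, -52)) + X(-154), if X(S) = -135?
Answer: -17804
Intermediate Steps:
A(O, n) = 10*n
(-17149 + A(-112, -52)) + X(-154) = (-17149 + 10*(-52)) - 135 = (-17149 - 520) - 135 = -17669 - 135 = -17804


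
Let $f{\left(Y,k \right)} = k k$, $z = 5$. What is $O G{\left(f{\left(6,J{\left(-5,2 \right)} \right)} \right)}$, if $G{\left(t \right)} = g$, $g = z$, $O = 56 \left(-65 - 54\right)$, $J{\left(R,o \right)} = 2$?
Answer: $-33320$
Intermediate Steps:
$f{\left(Y,k \right)} = k^{2}$
$O = -6664$ ($O = 56 \left(-119\right) = -6664$)
$g = 5$
$G{\left(t \right)} = 5$
$O G{\left(f{\left(6,J{\left(-5,2 \right)} \right)} \right)} = \left(-6664\right) 5 = -33320$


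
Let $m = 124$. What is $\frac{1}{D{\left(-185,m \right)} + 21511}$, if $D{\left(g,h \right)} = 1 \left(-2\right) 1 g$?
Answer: $\frac{1}{21881} \approx 4.5702 \cdot 10^{-5}$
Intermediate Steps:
$D{\left(g,h \right)} = - 2 g$ ($D{\left(g,h \right)} = 1 \left(- 2 g\right) = - 2 g$)
$\frac{1}{D{\left(-185,m \right)} + 21511} = \frac{1}{\left(-2\right) \left(-185\right) + 21511} = \frac{1}{370 + 21511} = \frac{1}{21881}$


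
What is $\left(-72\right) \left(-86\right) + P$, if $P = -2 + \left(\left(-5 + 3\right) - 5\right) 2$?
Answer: $6176$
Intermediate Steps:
$P = -16$ ($P = -2 + \left(-2 - 5\right) 2 = -2 - 14 = -16$)
$\left(-72\right) \left(-86\right) + P = \left(-72\right) \left(-86\right) - 16 = 6192 - 16 = 6176$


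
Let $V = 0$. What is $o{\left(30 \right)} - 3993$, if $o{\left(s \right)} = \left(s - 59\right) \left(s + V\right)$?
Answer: $-4863$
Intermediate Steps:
$o{\left(s \right)} = s \left(-59 + s\right)$ ($o{\left(s \right)} = \left(s - 59\right) \left(s + 0\right) = \left(-59 + s\right) s = s \left(-59 + s\right)$)
$o{\left(30 \right)} - 3993 = 30 \left(-59 + 30\right) - 3993 = 30 \left(-29\right) - 3993 = -870 - 3993 = -4863$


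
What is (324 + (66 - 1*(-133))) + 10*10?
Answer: 623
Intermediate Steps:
(324 + (66 - 1*(-133))) + 10*10 = (324 + (66 + 133)) + 100 = (324 + 199) + 100 = 523 + 100 = 623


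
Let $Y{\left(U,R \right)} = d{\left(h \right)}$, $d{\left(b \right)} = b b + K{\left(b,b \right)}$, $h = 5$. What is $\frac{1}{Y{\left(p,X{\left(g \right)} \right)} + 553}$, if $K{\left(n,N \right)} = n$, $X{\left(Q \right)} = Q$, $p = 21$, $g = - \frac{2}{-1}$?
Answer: $\frac{1}{583} \approx 0.0017153$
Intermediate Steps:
$g = 2$ ($g = \left(-2\right) \left(-1\right) = 2$)
$d{\left(b \right)} = b + b^{2}$ ($d{\left(b \right)} = b b + b = b^{2} + b = b + b^{2}$)
$Y{\left(U,R \right)} = 30$ ($Y{\left(U,R \right)} = 5 \left(1 + 5\right) = 5 \cdot 6 = 30$)
$\frac{1}{Y{\left(p,X{\left(g \right)} \right)} + 553} = \frac{1}{30 + 553} = \frac{1}{583}$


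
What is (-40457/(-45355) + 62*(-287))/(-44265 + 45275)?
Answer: -807006413/45808550 ≈ -17.617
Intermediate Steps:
(-40457/(-45355) + 62*(-287))/(-44265 + 45275) = (-40457*(-1/45355) - 17794)/1010 = (40457/45355 - 17794)*(1/1010) = -807006413/45355*1/1010 = -807006413/45808550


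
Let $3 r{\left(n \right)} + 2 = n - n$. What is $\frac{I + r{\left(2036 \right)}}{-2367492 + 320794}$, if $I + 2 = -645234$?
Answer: $\frac{967855}{3070047} \approx 0.31526$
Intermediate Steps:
$I = -645236$ ($I = -2 - 645234 = -645236$)
$r{\left(n \right)} = - \frac{2}{3}$ ($r{\left(n \right)} = - \frac{2}{3} + \frac{n - n}{3} = - \frac{2}{3} + \frac{1}{3} \cdot 0 = - \frac{2}{3} + 0 = - \frac{2}{3}$)
$\frac{I + r{\left(2036 \right)}}{-2367492 + 320794} = \frac{-645236 - \frac{2}{3}}{-2367492 + 320794} = - \frac{1935710}{3 \left(-2046698\right)} = \left(- \frac{1935710}{3}\right) \left(- \frac{1}{2046698}\right) = \frac{967855}{3070047}$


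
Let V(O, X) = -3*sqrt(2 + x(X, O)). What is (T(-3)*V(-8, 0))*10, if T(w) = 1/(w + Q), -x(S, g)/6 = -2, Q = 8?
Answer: -6*sqrt(14) ≈ -22.450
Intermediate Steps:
x(S, g) = 12 (x(S, g) = -6*(-2) = 12)
V(O, X) = -3*sqrt(14) (V(O, X) = -3*sqrt(2 + 12) = -3*sqrt(14))
T(w) = 1/(8 + w) (T(w) = 1/(w + 8) = 1/(8 + w))
(T(-3)*V(-8, 0))*10 = ((-3*sqrt(14))/(8 - 3))*10 = ((-3*sqrt(14))/5)*10 = -3*sqrt(14)/5*10 = -6*sqrt(14)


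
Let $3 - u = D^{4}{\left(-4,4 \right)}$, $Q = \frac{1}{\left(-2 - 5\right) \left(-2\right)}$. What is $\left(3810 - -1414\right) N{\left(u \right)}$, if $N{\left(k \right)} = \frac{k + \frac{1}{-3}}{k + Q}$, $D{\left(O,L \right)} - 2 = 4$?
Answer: $\frac{283767680}{54303} \approx 5225.6$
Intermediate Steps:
$Q = \frac{1}{14}$ ($Q = \frac{1}{\left(-7\right) \left(-2\right)} = \frac{1}{14} \approx 0.071429$)
$D{\left(O,L \right)} = 6$ ($D{\left(O,L \right)} = 2 + 4 = 6$)
$u = -1293$ ($u = 3 - 6^{4} = 3 - 1296 = -1293$)
$N{\left(k \right)} = \frac{- \frac{1}{3} + k}{\frac{1}{14} + k}$ ($N{\left(k \right)} = \frac{k + \frac{1}{-3}}{k + \frac{1}{14}} = \frac{k - \frac{1}{3}}{\frac{1}{14} + k} = \frac{- \frac{1}{3} + k}{\frac{1}{14} + k}$)
$\left(3810 - -1414\right) N{\left(u \right)} = \left(3810 - -1414\right) \frac{14 \left(-1 + 3 \left(-1293\right)\right)}{3 \left(1 + 14 \left(-1293\right)\right)} = \left(3810 + 1414\right) \frac{14 \left(-1 - 3879\right)}{3 \left(1 - 18102\right)} = 5224 \cdot \frac{14}{3} \frac{1}{-18101} \left(-3880\right) = 5224 \cdot \frac{14}{3} \left(- \frac{1}{18101}\right) \left(-3880\right) = 5224 \cdot \frac{54320}{54303} = \frac{283767680}{54303}$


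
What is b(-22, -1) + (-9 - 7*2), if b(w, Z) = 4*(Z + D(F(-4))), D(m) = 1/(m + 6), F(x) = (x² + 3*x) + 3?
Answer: -347/13 ≈ -26.692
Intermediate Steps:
F(x) = 3 + x² + 3*x
D(m) = 1/(6 + m)
b(w, Z) = 4/13 + 4*Z (b(w, Z) = 4*(Z + 1/(6 + (3 + (-4)² + 3*(-4)))) = 4*(Z + 1/(6 + (3 + 16 - 12))) = 4*(Z + 1/(6 + 7)) = 4*(Z + 1/13) = 4*(1/13 + Z) = 4/13 + 4*Z)
b(-22, -1) + (-9 - 7*2) = (4/13 + 4*(-1)) + (-9 - 7*2) = (4/13 - 4) + (-9 - 14) = -48/13 - 23 = -347/13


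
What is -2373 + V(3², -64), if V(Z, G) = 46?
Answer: -2327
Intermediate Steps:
-2373 + V(3², -64) = -2373 + 46 = -2327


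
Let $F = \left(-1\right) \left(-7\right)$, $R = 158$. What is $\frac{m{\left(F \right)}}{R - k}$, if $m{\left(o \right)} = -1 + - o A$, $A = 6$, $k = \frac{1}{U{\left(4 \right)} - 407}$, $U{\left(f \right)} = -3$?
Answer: $- \frac{17630}{64781} \approx -0.27215$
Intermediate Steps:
$k = - \frac{1}{410}$ ($k = \frac{1}{-3 - 407} = \frac{1}{-410} = - \frac{1}{410} \approx -0.002439$)
$F = 7$
$m{\left(o \right)} = -1 - 6 o$ ($m{\left(o \right)} = -1 + - o 6 = -1 - 6 o$)
$\frac{m{\left(F \right)}}{R - k} = \frac{-1 - 42}{158 - - \frac{1}{410}} = \frac{-1 - 42}{158 + \frac{1}{410}} = - \frac{43}{\frac{64781}{410}} = \left(-43\right) \frac{410}{64781} = - \frac{17630}{64781}$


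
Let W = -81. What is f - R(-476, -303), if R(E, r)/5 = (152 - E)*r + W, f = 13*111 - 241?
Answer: 953027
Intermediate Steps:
f = 1202 (f = 1443 - 241 = 1202)
R(E, r) = -405 + 5*r*(152 - E) (R(E, r) = 5*((152 - E)*r - 81) = 5*(r*(152 - E) - 81) = 5*(-81 + r*(152 - E)) = -405 + 5*r*(152 - E))
f - R(-476, -303) = 1202 - (-405 + 760*(-303) - 5*(-476)*(-303)) = 1202 - (-405 - 230280 - 721140) = 1202 - 1*(-951825) = 1202 + 951825 = 953027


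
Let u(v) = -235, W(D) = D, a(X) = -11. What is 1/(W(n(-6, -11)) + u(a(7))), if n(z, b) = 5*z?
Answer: -1/265 ≈ -0.0037736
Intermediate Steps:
1/(W(n(-6, -11)) + u(a(7))) = 1/(5*(-6) - 235) = 1/(-30 - 235) = 1/(-265) = -1/265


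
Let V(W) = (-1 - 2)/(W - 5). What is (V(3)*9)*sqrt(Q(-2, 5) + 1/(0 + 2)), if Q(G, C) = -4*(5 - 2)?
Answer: 27*I*sqrt(46)/4 ≈ 45.781*I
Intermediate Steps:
Q(G, C) = -12 (Q(G, C) = -4*3 = -12)
V(W) = -3/(-5 + W)
(V(3)*9)*sqrt(Q(-2, 5) + 1/(0 + 2)) = (-3/(-5 + 3)*9)*sqrt(-12 + 1/(0 + 2)) = (-3/(-2)*9)*sqrt(-12 + 1/2) = (-3*(-1/2)*9)*sqrt(-12 + 1/2) = ((3/2)*9)*sqrt(-23/2) = 27*(I*sqrt(46)/2)/2 = 27*I*sqrt(46)/4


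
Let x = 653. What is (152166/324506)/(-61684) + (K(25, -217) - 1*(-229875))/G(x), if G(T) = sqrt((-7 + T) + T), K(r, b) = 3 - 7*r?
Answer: -10869/1429773436 + 229703*sqrt(1299)/1299 ≈ 6373.3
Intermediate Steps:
G(T) = sqrt(-7 + 2*T)
(152166/324506)/(-61684) + (K(25, -217) - 1*(-229875))/G(x) = (152166/324506)/(-61684) + ((3 - 7*25) - 1*(-229875))/(sqrt(-7 + 2*653)) = (152166*(1/324506))*(-1/61684) + ((3 - 175) + 229875)/(sqrt(-7 + 1306)) = (10869/23179)*(-1/61684) + (-172 + 229875)/(sqrt(1299)) = -10869/1429773436 + 229703*(sqrt(1299)/1299) = -10869/1429773436 + 229703*sqrt(1299)/1299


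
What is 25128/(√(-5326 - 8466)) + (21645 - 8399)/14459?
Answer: 13246/14459 - 3141*I*√862/431 ≈ 0.91611 - 213.97*I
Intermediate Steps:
25128/(√(-5326 - 8466)) + (21645 - 8399)/14459 = 25128/(√(-13792)) + 13246*(1/14459) = 25128/((4*I*√862)) + 13246/14459 = 25128*(-I*√862/3448) + 13246/14459 = -3141*I*√862/431 + 13246/14459 = 13246/14459 - 3141*I*√862/431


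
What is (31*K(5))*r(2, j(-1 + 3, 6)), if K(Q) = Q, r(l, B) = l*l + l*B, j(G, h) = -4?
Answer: -620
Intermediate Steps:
r(l, B) = l² + B*l
(31*K(5))*r(2, j(-1 + 3, 6)) = (31*5)*(2*(-4 + 2)) = 155*(2*(-2)) = 155*(-4) = -620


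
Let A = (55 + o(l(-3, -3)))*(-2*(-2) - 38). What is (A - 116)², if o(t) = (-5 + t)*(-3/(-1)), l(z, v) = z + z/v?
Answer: 1617984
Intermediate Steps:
o(t) = -15 + 3*t (o(t) = (-5 + t)*(-3*(-1)) = (-5 + t)*3 = -15 + 3*t)
A = -1156 (A = (55 + (-15 + 3*(-3 - 3/(-3))))*(-2*(-2) - 38) = (55 + (-15 + 3*(-3 - 3*(-⅓))))*(4 - 38) = (55 + (-15 + 3*(-3 + 1)))*(-34) = (55 + (-15 + 3*(-2)))*(-34) = (55 + (-15 - 6))*(-34) = (55 - 21)*(-34) = 34*(-34) = -1156)
(A - 116)² = (-1156 - 116)² = (-1272)² = 1617984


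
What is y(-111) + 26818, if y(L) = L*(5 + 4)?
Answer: 25819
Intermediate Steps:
y(L) = 9*L (y(L) = L*9 = 9*L)
y(-111) + 26818 = 9*(-111) + 26818 = -999 + 26818 = 25819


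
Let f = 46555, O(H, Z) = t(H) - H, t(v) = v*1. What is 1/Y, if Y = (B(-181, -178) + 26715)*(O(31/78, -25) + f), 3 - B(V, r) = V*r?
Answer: -1/256052500 ≈ -3.9054e-9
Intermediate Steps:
t(v) = v
O(H, Z) = 0 (O(H, Z) = H - H = 0)
B(V, r) = 3 - V*r
Y = -256052500 (Y = ((3 - 1*(-181)*(-178)) + 26715)*(0 + 46555) = ((3 - 32218) + 26715)*46555 = (-32215 + 26715)*46555 = -5500*46555 = -256052500)
1/Y = 1/(-256052500) = -1/256052500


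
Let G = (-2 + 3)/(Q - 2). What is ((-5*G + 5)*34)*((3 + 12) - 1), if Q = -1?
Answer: 9520/3 ≈ 3173.3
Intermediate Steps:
G = -⅓ (G = (-2 + 3)/(-1 - 2) = 1/(-3) = 1*(-⅓) = -⅓ ≈ -0.33333)
((-5*G + 5)*34)*((3 + 12) - 1) = ((-5*(-⅓) + 5)*34)*((3 + 12) - 1) = ((5/3 + 5)*34)*(15 - 1) = ((20/3)*34)*14 = (680/3)*14 = 9520/3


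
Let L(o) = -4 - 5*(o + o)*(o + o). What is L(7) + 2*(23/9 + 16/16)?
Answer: -8792/9 ≈ -976.89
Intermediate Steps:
L(o) = -4 - 20*o**2 (L(o) = -4 - 5*2*o*2*o = -4 - 20*o**2)
L(7) + 2*(23/9 + 16/16) = (-4 - 20*7**2) + 2*(23/9 + 16/16) = (-4 - 20*49) + 2*(23*(1/9) + 16*(1/16)) = (-4 - 980) + 2*(23/9 + 1) = -984 + 2*(32/9) = -984 + 64/9 = -8792/9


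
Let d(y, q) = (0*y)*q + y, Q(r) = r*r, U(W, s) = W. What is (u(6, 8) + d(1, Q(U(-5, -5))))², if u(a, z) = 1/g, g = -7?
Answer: 36/49 ≈ 0.73469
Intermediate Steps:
u(a, z) = -⅐ (u(a, z) = 1/(-7) = -⅐)
Q(r) = r²
d(y, q) = y (d(y, q) = 0*q + y = 0 + y = y)
(u(6, 8) + d(1, Q(U(-5, -5))))² = (-⅐ + 1)² = (6/7)² = 36/49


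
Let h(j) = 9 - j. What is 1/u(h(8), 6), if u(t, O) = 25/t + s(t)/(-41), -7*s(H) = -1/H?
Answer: 287/7174 ≈ 0.040006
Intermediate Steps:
s(H) = 1/(7*H) (s(H) = -(-1)/(7*H) = 1/(7*H))
u(t, O) = 7174/(287*t) (u(t, O) = 25/t + (1/(7*t))/(-41) = 25/t + (1/(7*t))*(-1/41) = 25/t - 1/(287*t) = 7174/(287*t))
1/u(h(8), 6) = 1/(7174/(287*(9 - 1*8))) = 1/(7174/(287*(9 - 8))) = 1/((7174/287)/1) = 1/((7174/287)*1) = 1/(7174/287) = 287/7174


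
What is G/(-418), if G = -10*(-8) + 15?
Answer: -5/22 ≈ -0.22727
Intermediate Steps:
G = 95 (G = 80 + 15 = 95)
G/(-418) = 95/(-418) = 95*(-1/418) = -5/22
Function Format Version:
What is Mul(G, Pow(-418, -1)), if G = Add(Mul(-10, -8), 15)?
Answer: Rational(-5, 22) ≈ -0.22727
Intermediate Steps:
G = 95 (G = Add(80, 15) = 95)
Mul(G, Pow(-418, -1)) = Mul(95, Pow(-418, -1)) = Mul(95, Rational(-1, 418)) = Rational(-5, 22)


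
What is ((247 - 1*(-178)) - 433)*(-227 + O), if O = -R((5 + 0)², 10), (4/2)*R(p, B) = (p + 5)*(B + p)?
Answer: 6016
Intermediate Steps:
R(p, B) = (5 + p)*(B + p)/2 (R(p, B) = ((p + 5)*(B + p))/2 = ((5 + p)*(B + p))/2 = (5 + p)*(B + p)/2)
O = -525 (O = -(((5 + 0)²)²/2 + (5/2)*10 + 5*(5 + 0)²/2 + (½)*10*(5 + 0)²) = -((5²)²/2 + 25 + (5/2)*5² + (½)*10*5²) = -((½)*25² + 25 + (5/2)*25 + (½)*10*25) = -((½)*625 + 25 + 125/2 + 125) = -(625/2 + 25 + 125/2 + 125) = -1*525 = -525)
((247 - 1*(-178)) - 433)*(-227 + O) = ((247 - 1*(-178)) - 433)*(-227 - 525) = ((247 + 178) - 433)*(-752) = (425 - 433)*(-752) = -8*(-752) = 6016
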